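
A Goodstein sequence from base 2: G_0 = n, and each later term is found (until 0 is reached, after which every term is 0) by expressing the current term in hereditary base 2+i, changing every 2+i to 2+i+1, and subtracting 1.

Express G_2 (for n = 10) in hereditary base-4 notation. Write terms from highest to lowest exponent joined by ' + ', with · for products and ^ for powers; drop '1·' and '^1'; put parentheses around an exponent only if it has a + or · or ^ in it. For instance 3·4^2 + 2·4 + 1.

4^(4 + 1) + 1

i=0: 10 = 2^(2 + 1) + 2 (b=2); 2→3: 3^(3 + 1) + 3 = 84; 84−1 = 83
i=1: 83 = 3^(3 + 1) + 2 (b=3); 3→4: 4^(4 + 1) + 2 = 1026; 1026−1 = 1025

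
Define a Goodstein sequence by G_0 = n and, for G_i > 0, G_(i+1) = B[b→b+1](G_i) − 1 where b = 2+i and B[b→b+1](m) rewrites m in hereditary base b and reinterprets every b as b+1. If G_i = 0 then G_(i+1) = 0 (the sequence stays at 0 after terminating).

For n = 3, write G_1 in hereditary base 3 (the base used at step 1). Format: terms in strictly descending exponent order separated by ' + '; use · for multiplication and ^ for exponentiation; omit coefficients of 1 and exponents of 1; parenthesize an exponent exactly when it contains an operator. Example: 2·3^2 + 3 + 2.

3

G_0=3  [base 2] 2 + 1  →[2↦3]→  3 + 1 = 4  −1 ⇒ G_1=3
G_1=3  [base 3] 3  →[3↦4]→  4 = 4  −1 ⇒ G_2=3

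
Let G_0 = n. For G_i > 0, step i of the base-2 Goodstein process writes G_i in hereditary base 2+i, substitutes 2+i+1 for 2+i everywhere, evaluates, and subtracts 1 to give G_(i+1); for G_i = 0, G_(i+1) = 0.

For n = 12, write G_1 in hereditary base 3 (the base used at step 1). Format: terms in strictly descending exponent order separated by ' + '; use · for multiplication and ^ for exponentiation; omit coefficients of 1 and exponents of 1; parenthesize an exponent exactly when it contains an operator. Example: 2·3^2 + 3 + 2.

3^(3 + 1) + 2·3^2 + 2·3 + 2

12 —HB2→ 2^(2 + 1) + 2^2 —bump→ 3^(3 + 1) + 3^3 = 108 —(−1)→ 107
107 —HB3→ 3^(3 + 1) + 2·3^2 + 2·3 + 2 —bump→ 4^(4 + 1) + 2·4^2 + 2·4 + 2 = 1066 —(−1)→ 1065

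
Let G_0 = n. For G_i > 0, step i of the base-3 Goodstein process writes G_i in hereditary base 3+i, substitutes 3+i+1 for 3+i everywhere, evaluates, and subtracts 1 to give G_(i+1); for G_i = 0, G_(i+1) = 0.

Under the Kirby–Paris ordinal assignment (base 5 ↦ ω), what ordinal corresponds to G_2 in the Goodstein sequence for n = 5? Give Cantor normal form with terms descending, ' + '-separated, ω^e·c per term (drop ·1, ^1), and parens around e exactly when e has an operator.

i=0: 5 = 3 + 2 (b=3); 3→4: 4 + 2 = 6; 6−1 = 5
i=1: 5 = 4 + 1 (b=4); 4→5: 5 + 1 = 6; 6−1 = 5
i=2: 5 = 5 (b=5); 5→6: 6 = 6; 6−1 = 5

ω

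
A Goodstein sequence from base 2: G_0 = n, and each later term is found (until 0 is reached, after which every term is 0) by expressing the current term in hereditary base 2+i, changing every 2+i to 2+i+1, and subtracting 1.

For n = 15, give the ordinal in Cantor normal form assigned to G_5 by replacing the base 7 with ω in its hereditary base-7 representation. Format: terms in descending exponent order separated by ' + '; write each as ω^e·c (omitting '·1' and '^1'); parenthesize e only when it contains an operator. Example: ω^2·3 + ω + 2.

15 —HB2→ 2^(2 + 1) + 2^2 + 2 + 1 —bump→ 3^(3 + 1) + 3^3 + 3 + 1 = 112 —(−1)→ 111
111 —HB3→ 3^(3 + 1) + 3^3 + 3 —bump→ 4^(4 + 1) + 4^4 + 4 = 1284 —(−1)→ 1283
1283 —HB4→ 4^(4 + 1) + 4^4 + 3 —bump→ 5^(5 + 1) + 5^5 + 3 = 18753 —(−1)→ 18752
18752 —HB5→ 5^(5 + 1) + 5^5 + 2 —bump→ 6^(6 + 1) + 6^6 + 2 = 326594 —(−1)→ 326593
326593 —HB6→ 6^(6 + 1) + 6^6 + 1 —bump→ 7^(7 + 1) + 7^7 + 1 = 6588345 —(−1)→ 6588344

ω^(ω + 1) + ω^ω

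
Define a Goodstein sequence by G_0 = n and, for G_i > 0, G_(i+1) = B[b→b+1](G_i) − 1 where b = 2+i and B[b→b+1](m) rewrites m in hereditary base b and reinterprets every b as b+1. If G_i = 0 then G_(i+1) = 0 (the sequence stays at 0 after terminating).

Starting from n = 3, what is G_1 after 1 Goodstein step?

3

3 —HB2→ 2 + 1 —bump→ 3 + 1 = 4 —(−1)→ 3
3 —HB3→ 3 —bump→ 4 = 4 —(−1)→ 3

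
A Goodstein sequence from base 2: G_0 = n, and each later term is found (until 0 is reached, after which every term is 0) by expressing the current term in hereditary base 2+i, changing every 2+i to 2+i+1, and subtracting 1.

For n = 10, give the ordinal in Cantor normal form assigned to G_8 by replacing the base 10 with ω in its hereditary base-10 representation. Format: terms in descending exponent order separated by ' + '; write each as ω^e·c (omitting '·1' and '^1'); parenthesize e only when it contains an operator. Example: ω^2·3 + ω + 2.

ω^ω·5 + ω^5·5 + ω^4·5 + ω^3·5 + ω^2·5 + ω·5 + 1

step 0: 10 = 2^(2 + 1) + 2; sub 3 for 2: 3^(3 + 1) + 3; = 84; G_1 = 84−1 = 83
step 1: 83 = 3^(3 + 1) + 2; sub 4 for 3: 4^(4 + 1) + 2; = 1026; G_2 = 1026−1 = 1025
step 2: 1025 = 4^(4 + 1) + 1; sub 5 for 4: 5^(5 + 1) + 1; = 15626; G_3 = 15626−1 = 15625
step 3: 15625 = 5^(5 + 1); sub 6 for 5: 6^(6 + 1); = 279936; G_4 = 279936−1 = 279935
step 4: 279935 = 5·6^6 + 5·6^5 + 5·6^4 + 5·6^3 + 5·6^2 + 5·6 + 5; sub 7 for 6: 5·7^7 + 5·7^5 + 5·7^4 + 5·7^3 + 5·7^2 + 5·7 + 5; = 4215755; G_5 = 4215755−1 = 4215754
step 5: 4215754 = 5·7^7 + 5·7^5 + 5·7^4 + 5·7^3 + 5·7^2 + 5·7 + 4; sub 8 for 7: 5·8^8 + 5·8^5 + 5·8^4 + 5·8^3 + 5·8^2 + 5·8 + 4; = 84073324; G_6 = 84073324−1 = 84073323
step 6: 84073323 = 5·8^8 + 5·8^5 + 5·8^4 + 5·8^3 + 5·8^2 + 5·8 + 3; sub 9 for 8: 5·9^9 + 5·9^5 + 5·9^4 + 5·9^3 + 5·9^2 + 5·9 + 3; = 1937434593; G_7 = 1937434593−1 = 1937434592
step 7: 1937434592 = 5·9^9 + 5·9^5 + 5·9^4 + 5·9^3 + 5·9^2 + 5·9 + 2; sub 10 for 9: 5·10^10 + 5·10^5 + 5·10^4 + 5·10^3 + 5·10^2 + 5·10 + 2; = 50000555552; G_8 = 50000555552−1 = 50000555551
step 8: 50000555551 = 5·10^10 + 5·10^5 + 5·10^4 + 5·10^3 + 5·10^2 + 5·10 + 1; sub 11 for 10: 5·11^11 + 5·11^5 + 5·11^4 + 5·11^3 + 5·11^2 + 5·11 + 1; = 1426559238831; G_9 = 1426559238831−1 = 1426559238830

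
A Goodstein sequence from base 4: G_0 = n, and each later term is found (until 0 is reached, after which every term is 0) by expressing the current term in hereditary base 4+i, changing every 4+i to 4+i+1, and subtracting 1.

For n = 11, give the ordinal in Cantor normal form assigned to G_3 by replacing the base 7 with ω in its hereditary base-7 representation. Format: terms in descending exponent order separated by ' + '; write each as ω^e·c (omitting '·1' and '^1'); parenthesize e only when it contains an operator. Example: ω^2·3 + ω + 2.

ω·2

G_0=11  [base 4] 2·4 + 3  →[4↦5]→  2·5 + 3 = 13  −1 ⇒ G_1=12
G_1=12  [base 5] 2·5 + 2  →[5↦6]→  2·6 + 2 = 14  −1 ⇒ G_2=13
G_2=13  [base 6] 2·6 + 1  →[6↦7]→  2·7 + 1 = 15  −1 ⇒ G_3=14
G_3=14  [base 7] 2·7  →[7↦8]→  2·8 = 16  −1 ⇒ G_4=15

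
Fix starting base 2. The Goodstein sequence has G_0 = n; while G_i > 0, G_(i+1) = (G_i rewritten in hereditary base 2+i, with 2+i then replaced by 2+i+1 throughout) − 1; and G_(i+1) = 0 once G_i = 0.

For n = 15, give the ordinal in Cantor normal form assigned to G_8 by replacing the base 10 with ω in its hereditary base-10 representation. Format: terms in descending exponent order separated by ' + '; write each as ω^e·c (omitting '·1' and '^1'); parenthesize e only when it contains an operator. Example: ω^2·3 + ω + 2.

ω^(ω + 1) + ω^7·7 + ω^6·7 + ω^5·7 + ω^4·7 + ω^3·7 + ω^2·7 + ω·7 + 5

base 2: 15 = 2^(2 + 1) + 2^2 + 2 + 1; at 3: 3^(3 + 1) + 3^3 + 3 + 1 = 112; next = 111
base 3: 111 = 3^(3 + 1) + 3^3 + 3; at 4: 4^(4 + 1) + 4^4 + 4 = 1284; next = 1283
base 4: 1283 = 4^(4 + 1) + 4^4 + 3; at 5: 5^(5 + 1) + 5^5 + 3 = 18753; next = 18752
base 5: 18752 = 5^(5 + 1) + 5^5 + 2; at 6: 6^(6 + 1) + 6^6 + 2 = 326594; next = 326593
base 6: 326593 = 6^(6 + 1) + 6^6 + 1; at 7: 7^(7 + 1) + 7^7 + 1 = 6588345; next = 6588344
base 7: 6588344 = 7^(7 + 1) + 7^7; at 8: 8^(8 + 1) + 8^8 = 150994944; next = 150994943
base 8: 150994943 = 8^(8 + 1) + 7·8^7 + 7·8^6 + 7·8^5 + 7·8^4 + 7·8^3 + 7·8^2 + 7·8 + 7; at 9: 9^(9 + 1) + 7·9^7 + 7·9^6 + 7·9^5 + 7·9^4 + 7·9^3 + 7·9^2 + 7·9 + 7 = 3524450281; next = 3524450280
base 9: 3524450280 = 9^(9 + 1) + 7·9^7 + 7·9^6 + 7·9^5 + 7·9^4 + 7·9^3 + 7·9^2 + 7·9 + 6; at 10: 10^(10 + 1) + 7·10^7 + 7·10^6 + 7·10^5 + 7·10^4 + 7·10^3 + 7·10^2 + 7·10 + 6 = 100077777776; next = 100077777775
base 10: 100077777775 = 10^(10 + 1) + 7·10^7 + 7·10^6 + 7·10^5 + 7·10^4 + 7·10^3 + 7·10^2 + 7·10 + 5; at 11: 11^(11 + 1) + 7·11^7 + 7·11^6 + 7·11^5 + 7·11^4 + 7·11^3 + 7·11^2 + 7·11 + 5 = 3138578427935; next = 3138578427934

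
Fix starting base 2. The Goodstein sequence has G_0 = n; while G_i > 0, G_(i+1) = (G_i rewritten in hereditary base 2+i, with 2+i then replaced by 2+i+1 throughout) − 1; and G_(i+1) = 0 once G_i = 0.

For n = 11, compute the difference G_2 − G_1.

943

(0) 11|_2 = 2^(2 + 1) + 2 + 1 ↦ 3^(3 + 1) + 3 + 1|_3 = 85 ⇒ 84
(1) 84|_3 = 3^(3 + 1) + 3 ↦ 4^(4 + 1) + 4|_4 = 1028 ⇒ 1027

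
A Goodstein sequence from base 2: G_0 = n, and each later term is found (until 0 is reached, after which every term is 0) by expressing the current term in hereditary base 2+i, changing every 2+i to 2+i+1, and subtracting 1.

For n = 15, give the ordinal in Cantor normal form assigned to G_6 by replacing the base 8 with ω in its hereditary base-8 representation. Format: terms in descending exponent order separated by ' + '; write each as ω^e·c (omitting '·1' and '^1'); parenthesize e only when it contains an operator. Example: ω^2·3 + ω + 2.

ω^(ω + 1) + ω^7·7 + ω^6·7 + ω^5·7 + ω^4·7 + ω^3·7 + ω^2·7 + ω·7 + 7

step 0: 15 = 2^(2 + 1) + 2^2 + 2 + 1; sub 3 for 2: 3^(3 + 1) + 3^3 + 3 + 1; = 112; G_1 = 112−1 = 111
step 1: 111 = 3^(3 + 1) + 3^3 + 3; sub 4 for 3: 4^(4 + 1) + 4^4 + 4; = 1284; G_2 = 1284−1 = 1283
step 2: 1283 = 4^(4 + 1) + 4^4 + 3; sub 5 for 4: 5^(5 + 1) + 5^5 + 3; = 18753; G_3 = 18753−1 = 18752
step 3: 18752 = 5^(5 + 1) + 5^5 + 2; sub 6 for 5: 6^(6 + 1) + 6^6 + 2; = 326594; G_4 = 326594−1 = 326593
step 4: 326593 = 6^(6 + 1) + 6^6 + 1; sub 7 for 6: 7^(7 + 1) + 7^7 + 1; = 6588345; G_5 = 6588345−1 = 6588344
step 5: 6588344 = 7^(7 + 1) + 7^7; sub 8 for 7: 8^(8 + 1) + 8^8; = 150994944; G_6 = 150994944−1 = 150994943
step 6: 150994943 = 8^(8 + 1) + 7·8^7 + 7·8^6 + 7·8^5 + 7·8^4 + 7·8^3 + 7·8^2 + 7·8 + 7; sub 9 for 8: 9^(9 + 1) + 7·9^7 + 7·9^6 + 7·9^5 + 7·9^4 + 7·9^3 + 7·9^2 + 7·9 + 7; = 3524450281; G_7 = 3524450281−1 = 3524450280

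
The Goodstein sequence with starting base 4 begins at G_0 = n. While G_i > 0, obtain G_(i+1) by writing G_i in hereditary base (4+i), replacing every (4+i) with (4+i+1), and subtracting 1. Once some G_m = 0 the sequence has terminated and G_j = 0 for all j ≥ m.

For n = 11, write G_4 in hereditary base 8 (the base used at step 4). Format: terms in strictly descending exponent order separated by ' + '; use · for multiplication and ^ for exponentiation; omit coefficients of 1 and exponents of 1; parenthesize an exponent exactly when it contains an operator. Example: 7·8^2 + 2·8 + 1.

[0] 11 ≡ 2·4 + 3 (base 4). Lift 5: 13. −1: 12.
[1] 12 ≡ 2·5 + 2 (base 5). Lift 6: 14. −1: 13.
[2] 13 ≡ 2·6 + 1 (base 6). Lift 7: 15. −1: 14.
[3] 14 ≡ 2·7 (base 7). Lift 8: 16. −1: 15.
[4] 15 ≡ 8 + 7 (base 8). Lift 9: 16. −1: 15.

8 + 7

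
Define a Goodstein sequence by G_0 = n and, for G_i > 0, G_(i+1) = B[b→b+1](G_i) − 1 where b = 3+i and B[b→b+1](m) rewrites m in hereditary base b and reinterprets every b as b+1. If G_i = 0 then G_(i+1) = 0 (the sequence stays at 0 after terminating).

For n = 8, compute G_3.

(0) 8|_3 = 2·3 + 2 ↦ 2·4 + 2|_4 = 10 ⇒ 9
(1) 9|_4 = 2·4 + 1 ↦ 2·5 + 1|_5 = 11 ⇒ 10
(2) 10|_5 = 2·5 ↦ 2·6|_6 = 12 ⇒ 11
(3) 11|_6 = 6 + 5 ↦ 7 + 5|_7 = 12 ⇒ 11

11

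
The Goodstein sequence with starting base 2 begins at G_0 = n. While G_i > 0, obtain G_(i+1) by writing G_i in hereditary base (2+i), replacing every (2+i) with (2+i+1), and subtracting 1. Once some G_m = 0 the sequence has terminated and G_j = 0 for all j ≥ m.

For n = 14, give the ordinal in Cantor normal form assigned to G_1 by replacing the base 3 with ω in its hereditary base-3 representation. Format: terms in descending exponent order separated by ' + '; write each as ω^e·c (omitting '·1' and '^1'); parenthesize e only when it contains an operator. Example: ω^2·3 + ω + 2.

ω^(ω + 1) + ω^ω + 2

G_0 = 14. HB_2(14) = 2^(2 + 1) + 2^2 + 2. Bump = 111. G_1 = 110.
G_1 = 110. HB_3(110) = 3^(3 + 1) + 3^3 + 2. Bump = 1282. G_2 = 1281.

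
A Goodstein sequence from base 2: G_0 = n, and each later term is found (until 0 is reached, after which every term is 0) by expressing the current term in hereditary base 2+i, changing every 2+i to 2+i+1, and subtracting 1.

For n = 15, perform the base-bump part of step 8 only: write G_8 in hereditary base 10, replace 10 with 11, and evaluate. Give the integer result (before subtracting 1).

3138578427935

G_0=15  [base 2] 2^(2 + 1) + 2^2 + 2 + 1  →[2↦3]→  3^(3 + 1) + 3^3 + 3 + 1 = 112  −1 ⇒ G_1=111
G_1=111  [base 3] 3^(3 + 1) + 3^3 + 3  →[3↦4]→  4^(4 + 1) + 4^4 + 4 = 1284  −1 ⇒ G_2=1283
G_2=1283  [base 4] 4^(4 + 1) + 4^4 + 3  →[4↦5]→  5^(5 + 1) + 5^5 + 3 = 18753  −1 ⇒ G_3=18752
G_3=18752  [base 5] 5^(5 + 1) + 5^5 + 2  →[5↦6]→  6^(6 + 1) + 6^6 + 2 = 326594  −1 ⇒ G_4=326593
G_4=326593  [base 6] 6^(6 + 1) + 6^6 + 1  →[6↦7]→  7^(7 + 1) + 7^7 + 1 = 6588345  −1 ⇒ G_5=6588344
G_5=6588344  [base 7] 7^(7 + 1) + 7^7  →[7↦8]→  8^(8 + 1) + 8^8 = 150994944  −1 ⇒ G_6=150994943
G_6=150994943  [base 8] 8^(8 + 1) + 7·8^7 + 7·8^6 + 7·8^5 + 7·8^4 + 7·8^3 + 7·8^2 + 7·8 + 7  →[8↦9]→  9^(9 + 1) + 7·9^7 + 7·9^6 + 7·9^5 + 7·9^4 + 7·9^3 + 7·9^2 + 7·9 + 7 = 3524450281  −1 ⇒ G_7=3524450280
G_7=3524450280  [base 9] 9^(9 + 1) + 7·9^7 + 7·9^6 + 7·9^5 + 7·9^4 + 7·9^3 + 7·9^2 + 7·9 + 6  →[9↦10]→  10^(10 + 1) + 7·10^7 + 7·10^6 + 7·10^5 + 7·10^4 + 7·10^3 + 7·10^2 + 7·10 + 6 = 100077777776  −1 ⇒ G_8=100077777775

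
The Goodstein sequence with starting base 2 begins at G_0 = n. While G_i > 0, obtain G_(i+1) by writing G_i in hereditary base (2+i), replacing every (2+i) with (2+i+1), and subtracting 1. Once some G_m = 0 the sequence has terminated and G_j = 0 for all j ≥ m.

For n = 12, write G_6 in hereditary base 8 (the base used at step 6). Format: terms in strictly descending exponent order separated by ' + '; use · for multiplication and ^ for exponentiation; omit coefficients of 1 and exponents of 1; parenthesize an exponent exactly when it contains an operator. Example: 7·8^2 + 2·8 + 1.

[0] 12 ≡ 2^(2 + 1) + 2^2 (base 2). Lift 3: 108. −1: 107.
[1] 107 ≡ 3^(3 + 1) + 2·3^2 + 2·3 + 2 (base 3). Lift 4: 1066. −1: 1065.
[2] 1065 ≡ 4^(4 + 1) + 2·4^2 + 2·4 + 1 (base 4). Lift 5: 15686. −1: 15685.
[3] 15685 ≡ 5^(5 + 1) + 2·5^2 + 2·5 (base 5). Lift 6: 280020. −1: 280019.
[4] 280019 ≡ 6^(6 + 1) + 2·6^2 + 6 + 5 (base 6). Lift 7: 5764911. −1: 5764910.
[5] 5764910 ≡ 7^(7 + 1) + 2·7^2 + 7 + 4 (base 7). Lift 8: 134217868. −1: 134217867.
[6] 134217867 ≡ 8^(8 + 1) + 2·8^2 + 8 + 3 (base 8). Lift 9: 3486784575. −1: 3486784574.

8^(8 + 1) + 2·8^2 + 8 + 3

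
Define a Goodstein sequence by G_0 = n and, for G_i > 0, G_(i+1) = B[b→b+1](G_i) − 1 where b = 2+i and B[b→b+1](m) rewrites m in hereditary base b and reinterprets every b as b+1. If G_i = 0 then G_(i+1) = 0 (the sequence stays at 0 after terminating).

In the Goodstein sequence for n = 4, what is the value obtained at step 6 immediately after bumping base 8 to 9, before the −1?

step 0: 4 = 2^2; sub 3 for 2: 3^3; = 27; G_1 = 27−1 = 26
step 1: 26 = 2·3^2 + 2·3 + 2; sub 4 for 3: 2·4^2 + 2·4 + 2; = 42; G_2 = 42−1 = 41
step 2: 41 = 2·4^2 + 2·4 + 1; sub 5 for 4: 2·5^2 + 2·5 + 1; = 61; G_3 = 61−1 = 60
step 3: 60 = 2·5^2 + 2·5; sub 6 for 5: 2·6^2 + 2·6; = 84; G_4 = 84−1 = 83
step 4: 83 = 2·6^2 + 6 + 5; sub 7 for 6: 2·7^2 + 7 + 5; = 110; G_5 = 110−1 = 109
step 5: 109 = 2·7^2 + 7 + 4; sub 8 for 7: 2·8^2 + 8 + 4; = 140; G_6 = 140−1 = 139
step 6: 139 = 2·8^2 + 8 + 3; sub 9 for 8: 2·9^2 + 9 + 3; = 174; G_7 = 174−1 = 173

174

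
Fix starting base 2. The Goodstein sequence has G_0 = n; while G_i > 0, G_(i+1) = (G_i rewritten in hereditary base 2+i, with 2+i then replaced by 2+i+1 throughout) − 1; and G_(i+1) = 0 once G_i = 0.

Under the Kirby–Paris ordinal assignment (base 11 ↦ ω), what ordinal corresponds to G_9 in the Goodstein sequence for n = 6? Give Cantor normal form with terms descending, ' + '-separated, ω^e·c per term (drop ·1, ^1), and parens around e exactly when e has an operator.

ω^5·5 + ω^4·5 + ω^3·5 + ω^2·5 + ω·5

(0) 6|_2 = 2^2 + 2 ↦ 3^3 + 3|_3 = 30 ⇒ 29
(1) 29|_3 = 3^3 + 2 ↦ 4^4 + 2|_4 = 258 ⇒ 257
(2) 257|_4 = 4^4 + 1 ↦ 5^5 + 1|_5 = 3126 ⇒ 3125
(3) 3125|_5 = 5^5 ↦ 6^6|_6 = 46656 ⇒ 46655
(4) 46655|_6 = 5·6^5 + 5·6^4 + 5·6^3 + 5·6^2 + 5·6 + 5 ↦ 5·7^5 + 5·7^4 + 5·7^3 + 5·7^2 + 5·7 + 5|_7 = 98040 ⇒ 98039
(5) 98039|_7 = 5·7^5 + 5·7^4 + 5·7^3 + 5·7^2 + 5·7 + 4 ↦ 5·8^5 + 5·8^4 + 5·8^3 + 5·8^2 + 5·8 + 4|_8 = 187244 ⇒ 187243
(6) 187243|_8 = 5·8^5 + 5·8^4 + 5·8^3 + 5·8^2 + 5·8 + 3 ↦ 5·9^5 + 5·9^4 + 5·9^3 + 5·9^2 + 5·9 + 3|_9 = 332148 ⇒ 332147
(7) 332147|_9 = 5·9^5 + 5·9^4 + 5·9^3 + 5·9^2 + 5·9 + 2 ↦ 5·10^5 + 5·10^4 + 5·10^3 + 5·10^2 + 5·10 + 2|_10 = 555552 ⇒ 555551
(8) 555551|_10 = 5·10^5 + 5·10^4 + 5·10^3 + 5·10^2 + 5·10 + 1 ↦ 5·11^5 + 5·11^4 + 5·11^3 + 5·11^2 + 5·11 + 1|_11 = 885776 ⇒ 885775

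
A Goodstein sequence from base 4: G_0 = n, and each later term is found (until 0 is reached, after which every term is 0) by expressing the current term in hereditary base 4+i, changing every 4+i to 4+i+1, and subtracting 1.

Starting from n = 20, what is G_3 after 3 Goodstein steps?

51

[0] 20 ≡ 4^2 + 4 (base 4). Lift 5: 30. −1: 29.
[1] 29 ≡ 5^2 + 4 (base 5). Lift 6: 40. −1: 39.
[2] 39 ≡ 6^2 + 3 (base 6). Lift 7: 52. −1: 51.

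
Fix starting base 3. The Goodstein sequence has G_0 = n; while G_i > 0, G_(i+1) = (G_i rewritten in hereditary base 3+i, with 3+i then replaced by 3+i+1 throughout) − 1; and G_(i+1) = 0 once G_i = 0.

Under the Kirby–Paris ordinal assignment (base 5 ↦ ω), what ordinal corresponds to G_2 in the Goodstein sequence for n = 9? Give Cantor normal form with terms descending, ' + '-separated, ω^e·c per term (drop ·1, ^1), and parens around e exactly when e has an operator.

ω·3 + 2

G_0=9  [base 3] 3^2  →[3↦4]→  4^2 = 16  −1 ⇒ G_1=15
G_1=15  [base 4] 3·4 + 3  →[4↦5]→  3·5 + 3 = 18  −1 ⇒ G_2=17
G_2=17  [base 5] 3·5 + 2  →[5↦6]→  3·6 + 2 = 20  −1 ⇒ G_3=19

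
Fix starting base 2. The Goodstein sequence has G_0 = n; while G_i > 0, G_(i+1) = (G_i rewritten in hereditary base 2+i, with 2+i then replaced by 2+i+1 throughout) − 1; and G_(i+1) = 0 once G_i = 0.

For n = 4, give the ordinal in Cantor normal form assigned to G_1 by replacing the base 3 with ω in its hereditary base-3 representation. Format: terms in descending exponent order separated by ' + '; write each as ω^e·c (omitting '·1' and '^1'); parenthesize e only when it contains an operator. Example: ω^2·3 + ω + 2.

G_0 = 4. HB_2(4) = 2^2. Bump = 27. G_1 = 26.
G_1 = 26. HB_3(26) = 2·3^2 + 2·3 + 2. Bump = 42. G_2 = 41.

ω^2·2 + ω·2 + 2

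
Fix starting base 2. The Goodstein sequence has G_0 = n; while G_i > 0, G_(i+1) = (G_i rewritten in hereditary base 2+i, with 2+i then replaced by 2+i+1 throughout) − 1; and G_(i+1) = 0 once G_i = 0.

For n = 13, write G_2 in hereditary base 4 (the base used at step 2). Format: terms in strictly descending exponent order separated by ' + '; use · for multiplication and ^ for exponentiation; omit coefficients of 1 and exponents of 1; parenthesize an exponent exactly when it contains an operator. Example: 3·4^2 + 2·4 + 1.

i=0: 13 = 2^(2 + 1) + 2^2 + 1 (b=2); 2→3: 3^(3 + 1) + 3^3 + 1 = 109; 109−1 = 108
i=1: 108 = 3^(3 + 1) + 3^3 (b=3); 3→4: 4^(4 + 1) + 4^4 = 1280; 1280−1 = 1279
i=2: 1279 = 4^(4 + 1) + 3·4^3 + 3·4^2 + 3·4 + 3 (b=4); 4→5: 5^(5 + 1) + 3·5^3 + 3·5^2 + 3·5 + 3 = 16093; 16093−1 = 16092

4^(4 + 1) + 3·4^3 + 3·4^2 + 3·4 + 3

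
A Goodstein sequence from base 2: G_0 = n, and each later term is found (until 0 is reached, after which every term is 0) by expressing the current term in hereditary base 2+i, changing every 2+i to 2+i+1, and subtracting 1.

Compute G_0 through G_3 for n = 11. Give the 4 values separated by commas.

11, 84, 1027, 15627

i=0: 11 = 2^(2 + 1) + 2 + 1 (b=2); 2→3: 3^(3 + 1) + 3 + 1 = 85; 85−1 = 84
i=1: 84 = 3^(3 + 1) + 3 (b=3); 3→4: 4^(4 + 1) + 4 = 1028; 1028−1 = 1027
i=2: 1027 = 4^(4 + 1) + 3 (b=4); 4→5: 5^(5 + 1) + 3 = 15628; 15628−1 = 15627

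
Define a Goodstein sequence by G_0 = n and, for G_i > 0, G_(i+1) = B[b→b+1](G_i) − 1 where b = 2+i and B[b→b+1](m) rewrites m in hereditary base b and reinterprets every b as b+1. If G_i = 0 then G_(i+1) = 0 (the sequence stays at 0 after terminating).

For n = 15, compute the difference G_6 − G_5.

i=0: 15 = 2^(2 + 1) + 2^2 + 2 + 1 (b=2); 2→3: 3^(3 + 1) + 3^3 + 3 + 1 = 112; 112−1 = 111
i=1: 111 = 3^(3 + 1) + 3^3 + 3 (b=3); 3→4: 4^(4 + 1) + 4^4 + 4 = 1284; 1284−1 = 1283
i=2: 1283 = 4^(4 + 1) + 4^4 + 3 (b=4); 4→5: 5^(5 + 1) + 5^5 + 3 = 18753; 18753−1 = 18752
i=3: 18752 = 5^(5 + 1) + 5^5 + 2 (b=5); 5→6: 6^(6 + 1) + 6^6 + 2 = 326594; 326594−1 = 326593
i=4: 326593 = 6^(6 + 1) + 6^6 + 1 (b=6); 6→7: 7^(7 + 1) + 7^7 + 1 = 6588345; 6588345−1 = 6588344
i=5: 6588344 = 7^(7 + 1) + 7^7 (b=7); 7→8: 8^(8 + 1) + 8^8 = 150994944; 150994944−1 = 150994943

144406599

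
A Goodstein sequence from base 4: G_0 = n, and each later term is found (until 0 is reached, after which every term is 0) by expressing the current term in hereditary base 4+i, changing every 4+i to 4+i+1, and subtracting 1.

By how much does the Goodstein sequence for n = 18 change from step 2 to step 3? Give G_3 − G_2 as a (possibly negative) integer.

18 —HB4→ 4^2 + 2 —bump→ 5^2 + 2 = 27 —(−1)→ 26
26 —HB5→ 5^2 + 1 —bump→ 6^2 + 1 = 37 —(−1)→ 36
36 —HB6→ 6^2 —bump→ 7^2 = 49 —(−1)→ 48

12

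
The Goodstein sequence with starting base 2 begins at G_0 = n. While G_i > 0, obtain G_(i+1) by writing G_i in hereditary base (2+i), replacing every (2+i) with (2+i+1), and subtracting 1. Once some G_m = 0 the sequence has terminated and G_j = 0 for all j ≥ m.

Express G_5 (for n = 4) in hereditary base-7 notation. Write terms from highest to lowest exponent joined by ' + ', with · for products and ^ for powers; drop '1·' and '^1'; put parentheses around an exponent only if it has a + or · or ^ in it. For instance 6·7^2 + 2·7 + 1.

step 0: 4 = 2^2; sub 3 for 2: 3^3; = 27; G_1 = 27−1 = 26
step 1: 26 = 2·3^2 + 2·3 + 2; sub 4 for 3: 2·4^2 + 2·4 + 2; = 42; G_2 = 42−1 = 41
step 2: 41 = 2·4^2 + 2·4 + 1; sub 5 for 4: 2·5^2 + 2·5 + 1; = 61; G_3 = 61−1 = 60
step 3: 60 = 2·5^2 + 2·5; sub 6 for 5: 2·6^2 + 2·6; = 84; G_4 = 84−1 = 83
step 4: 83 = 2·6^2 + 6 + 5; sub 7 for 6: 2·7^2 + 7 + 5; = 110; G_5 = 110−1 = 109
step 5: 109 = 2·7^2 + 7 + 4; sub 8 for 7: 2·8^2 + 8 + 4; = 140; G_6 = 140−1 = 139

2·7^2 + 7 + 4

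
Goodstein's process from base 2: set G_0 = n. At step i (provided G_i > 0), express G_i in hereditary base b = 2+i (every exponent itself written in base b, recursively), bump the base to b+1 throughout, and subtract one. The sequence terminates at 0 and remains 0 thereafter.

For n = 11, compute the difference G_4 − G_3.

base 2: 11 = 2^(2 + 1) + 2 + 1; at 3: 3^(3 + 1) + 3 + 1 = 85; next = 84
base 3: 84 = 3^(3 + 1) + 3; at 4: 4^(4 + 1) + 4 = 1028; next = 1027
base 4: 1027 = 4^(4 + 1) + 3; at 5: 5^(5 + 1) + 3 = 15628; next = 15627
base 5: 15627 = 5^(5 + 1) + 2; at 6: 6^(6 + 1) + 2 = 279938; next = 279937

264310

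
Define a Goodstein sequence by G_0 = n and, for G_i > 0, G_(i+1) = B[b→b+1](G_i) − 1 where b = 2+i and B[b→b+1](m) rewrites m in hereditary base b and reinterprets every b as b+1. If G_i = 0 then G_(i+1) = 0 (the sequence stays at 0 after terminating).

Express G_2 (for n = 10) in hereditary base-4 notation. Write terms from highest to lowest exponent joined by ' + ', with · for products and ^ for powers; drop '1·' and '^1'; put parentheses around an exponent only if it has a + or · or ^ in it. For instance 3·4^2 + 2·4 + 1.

base 2: 10 = 2^(2 + 1) + 2; at 3: 3^(3 + 1) + 3 = 84; next = 83
base 3: 83 = 3^(3 + 1) + 2; at 4: 4^(4 + 1) + 2 = 1026; next = 1025

4^(4 + 1) + 1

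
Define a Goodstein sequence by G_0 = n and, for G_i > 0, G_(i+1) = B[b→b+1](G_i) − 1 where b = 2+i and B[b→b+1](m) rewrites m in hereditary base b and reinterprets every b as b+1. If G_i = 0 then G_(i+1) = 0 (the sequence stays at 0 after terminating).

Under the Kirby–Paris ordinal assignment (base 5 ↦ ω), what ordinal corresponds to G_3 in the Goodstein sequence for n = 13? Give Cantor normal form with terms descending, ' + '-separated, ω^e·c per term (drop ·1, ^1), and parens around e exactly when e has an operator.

(0) 13|_2 = 2^(2 + 1) + 2^2 + 1 ↦ 3^(3 + 1) + 3^3 + 1|_3 = 109 ⇒ 108
(1) 108|_3 = 3^(3 + 1) + 3^3 ↦ 4^(4 + 1) + 4^4|_4 = 1280 ⇒ 1279
(2) 1279|_4 = 4^(4 + 1) + 3·4^3 + 3·4^2 + 3·4 + 3 ↦ 5^(5 + 1) + 3·5^3 + 3·5^2 + 3·5 + 3|_5 = 16093 ⇒ 16092
(3) 16092|_5 = 5^(5 + 1) + 3·5^3 + 3·5^2 + 3·5 + 2 ↦ 6^(6 + 1) + 3·6^3 + 3·6^2 + 3·6 + 2|_6 = 280712 ⇒ 280711

ω^(ω + 1) + ω^3·3 + ω^2·3 + ω·3 + 2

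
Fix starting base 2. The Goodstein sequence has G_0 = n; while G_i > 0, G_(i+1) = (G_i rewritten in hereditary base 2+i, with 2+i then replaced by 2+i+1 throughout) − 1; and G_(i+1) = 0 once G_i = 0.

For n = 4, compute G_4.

83

G_0=4  [base 2] 2^2  →[2↦3]→  3^3 = 27  −1 ⇒ G_1=26
G_1=26  [base 3] 2·3^2 + 2·3 + 2  →[3↦4]→  2·4^2 + 2·4 + 2 = 42  −1 ⇒ G_2=41
G_2=41  [base 4] 2·4^2 + 2·4 + 1  →[4↦5]→  2·5^2 + 2·5 + 1 = 61  −1 ⇒ G_3=60
G_3=60  [base 5] 2·5^2 + 2·5  →[5↦6]→  2·6^2 + 2·6 = 84  −1 ⇒ G_4=83
G_4=83  [base 6] 2·6^2 + 6 + 5  →[6↦7]→  2·7^2 + 7 + 5 = 110  −1 ⇒ G_5=109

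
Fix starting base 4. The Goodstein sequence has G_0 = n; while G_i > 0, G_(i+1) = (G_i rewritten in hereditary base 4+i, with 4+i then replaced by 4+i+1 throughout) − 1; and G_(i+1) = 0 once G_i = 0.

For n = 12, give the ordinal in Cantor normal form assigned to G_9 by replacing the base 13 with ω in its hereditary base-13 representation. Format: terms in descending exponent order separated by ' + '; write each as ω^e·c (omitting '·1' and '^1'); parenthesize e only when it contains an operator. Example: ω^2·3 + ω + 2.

base 4: 12 = 3·4; at 5: 3·5 = 15; next = 14
base 5: 14 = 2·5 + 4; at 6: 2·6 + 4 = 16; next = 15
base 6: 15 = 2·6 + 3; at 7: 2·7 + 3 = 17; next = 16
base 7: 16 = 2·7 + 2; at 8: 2·8 + 2 = 18; next = 17
base 8: 17 = 2·8 + 1; at 9: 2·9 + 1 = 19; next = 18
base 9: 18 = 2·9; at 10: 2·10 = 20; next = 19
base 10: 19 = 10 + 9; at 11: 11 + 9 = 20; next = 19
base 11: 19 = 11 + 8; at 12: 12 + 8 = 20; next = 19
base 12: 19 = 12 + 7; at 13: 13 + 7 = 20; next = 19

ω + 6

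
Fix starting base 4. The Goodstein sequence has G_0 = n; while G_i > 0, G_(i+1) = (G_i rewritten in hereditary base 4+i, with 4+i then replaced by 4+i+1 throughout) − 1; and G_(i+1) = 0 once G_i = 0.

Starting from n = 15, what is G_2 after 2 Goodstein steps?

(0) 15|_4 = 3·4 + 3 ↦ 3·5 + 3|_5 = 18 ⇒ 17
(1) 17|_5 = 3·5 + 2 ↦ 3·6 + 2|_6 = 20 ⇒ 19
(2) 19|_6 = 3·6 + 1 ↦ 3·7 + 1|_7 = 22 ⇒ 21

19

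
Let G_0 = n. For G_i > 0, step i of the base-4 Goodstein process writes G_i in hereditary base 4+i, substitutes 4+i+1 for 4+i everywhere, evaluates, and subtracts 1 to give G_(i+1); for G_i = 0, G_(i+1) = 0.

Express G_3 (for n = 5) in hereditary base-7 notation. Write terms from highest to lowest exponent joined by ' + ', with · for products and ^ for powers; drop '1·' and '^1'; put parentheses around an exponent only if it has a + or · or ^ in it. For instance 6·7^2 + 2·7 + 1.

4

(0) 5|_4 = 4 + 1 ↦ 5 + 1|_5 = 6 ⇒ 5
(1) 5|_5 = 5 ↦ 6|_6 = 6 ⇒ 5
(2) 5|_6 = 5 ↦ 5|_7 = 5 ⇒ 4
(3) 4|_7 = 4 ↦ 4|_8 = 4 ⇒ 3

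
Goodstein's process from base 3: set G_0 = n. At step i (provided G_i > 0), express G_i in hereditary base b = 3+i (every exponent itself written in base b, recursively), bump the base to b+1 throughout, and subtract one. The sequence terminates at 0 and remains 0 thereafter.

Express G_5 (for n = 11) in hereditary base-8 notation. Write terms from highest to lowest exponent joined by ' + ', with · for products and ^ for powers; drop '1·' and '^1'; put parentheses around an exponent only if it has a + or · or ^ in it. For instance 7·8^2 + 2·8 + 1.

G_0=11  [base 3] 3^2 + 2  →[3↦4]→  4^2 + 2 = 18  −1 ⇒ G_1=17
G_1=17  [base 4] 4^2 + 1  →[4↦5]→  5^2 + 1 = 26  −1 ⇒ G_2=25
G_2=25  [base 5] 5^2  →[5↦6]→  6^2 = 36  −1 ⇒ G_3=35
G_3=35  [base 6] 5·6 + 5  →[6↦7]→  5·7 + 5 = 40  −1 ⇒ G_4=39
G_4=39  [base 7] 5·7 + 4  →[7↦8]→  5·8 + 4 = 44  −1 ⇒ G_5=43

5·8 + 3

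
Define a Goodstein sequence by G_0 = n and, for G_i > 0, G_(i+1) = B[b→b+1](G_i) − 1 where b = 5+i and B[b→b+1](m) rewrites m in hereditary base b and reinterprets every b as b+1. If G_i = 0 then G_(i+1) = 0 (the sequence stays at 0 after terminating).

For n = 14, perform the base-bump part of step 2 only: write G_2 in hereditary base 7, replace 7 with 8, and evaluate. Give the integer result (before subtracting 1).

18

G_0 = 14. HB_5(14) = 2·5 + 4. Bump = 16. G_1 = 15.
G_1 = 15. HB_6(15) = 2·6 + 3. Bump = 17. G_2 = 16.
G_2 = 16. HB_7(16) = 2·7 + 2. Bump = 18. G_3 = 17.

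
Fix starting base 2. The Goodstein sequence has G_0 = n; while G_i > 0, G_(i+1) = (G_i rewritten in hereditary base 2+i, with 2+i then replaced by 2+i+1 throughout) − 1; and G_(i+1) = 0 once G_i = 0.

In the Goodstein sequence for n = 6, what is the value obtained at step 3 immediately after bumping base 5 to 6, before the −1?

46656

G_0=6  [base 2] 2^2 + 2  →[2↦3]→  3^3 + 3 = 30  −1 ⇒ G_1=29
G_1=29  [base 3] 3^3 + 2  →[3↦4]→  4^4 + 2 = 258  −1 ⇒ G_2=257
G_2=257  [base 4] 4^4 + 1  →[4↦5]→  5^5 + 1 = 3126  −1 ⇒ G_3=3125
G_3=3125  [base 5] 5^5  →[5↦6]→  6^6 = 46656  −1 ⇒ G_4=46655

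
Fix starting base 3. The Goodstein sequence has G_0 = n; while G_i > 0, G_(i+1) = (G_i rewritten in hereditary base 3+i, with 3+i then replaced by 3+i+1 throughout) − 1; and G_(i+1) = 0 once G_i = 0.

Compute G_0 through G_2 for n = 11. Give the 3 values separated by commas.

G_0 = 11. HB_3(11) = 3^2 + 2. Bump = 18. G_1 = 17.
G_1 = 17. HB_4(17) = 4^2 + 1. Bump = 26. G_2 = 25.

11, 17, 25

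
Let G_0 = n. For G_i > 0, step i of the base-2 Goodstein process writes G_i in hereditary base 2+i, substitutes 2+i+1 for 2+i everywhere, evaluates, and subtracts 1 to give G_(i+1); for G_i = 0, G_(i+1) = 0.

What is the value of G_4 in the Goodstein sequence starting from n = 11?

base 2: 11 = 2^(2 + 1) + 2 + 1; at 3: 3^(3 + 1) + 3 + 1 = 85; next = 84
base 3: 84 = 3^(3 + 1) + 3; at 4: 4^(4 + 1) + 4 = 1028; next = 1027
base 4: 1027 = 4^(4 + 1) + 3; at 5: 5^(5 + 1) + 3 = 15628; next = 15627
base 5: 15627 = 5^(5 + 1) + 2; at 6: 6^(6 + 1) + 2 = 279938; next = 279937
base 6: 279937 = 6^(6 + 1) + 1; at 7: 7^(7 + 1) + 1 = 5764802; next = 5764801

279937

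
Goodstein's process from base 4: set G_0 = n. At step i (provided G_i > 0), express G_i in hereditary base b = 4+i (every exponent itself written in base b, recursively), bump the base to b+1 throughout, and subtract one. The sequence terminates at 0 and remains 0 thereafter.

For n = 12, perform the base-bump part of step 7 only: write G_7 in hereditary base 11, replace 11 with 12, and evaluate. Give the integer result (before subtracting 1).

(0) 12|_4 = 3·4 ↦ 3·5|_5 = 15 ⇒ 14
(1) 14|_5 = 2·5 + 4 ↦ 2·6 + 4|_6 = 16 ⇒ 15
(2) 15|_6 = 2·6 + 3 ↦ 2·7 + 3|_7 = 17 ⇒ 16
(3) 16|_7 = 2·7 + 2 ↦ 2·8 + 2|_8 = 18 ⇒ 17
(4) 17|_8 = 2·8 + 1 ↦ 2·9 + 1|_9 = 19 ⇒ 18
(5) 18|_9 = 2·9 ↦ 2·10|_10 = 20 ⇒ 19
(6) 19|_10 = 10 + 9 ↦ 11 + 9|_11 = 20 ⇒ 19
(7) 19|_11 = 11 + 8 ↦ 12 + 8|_12 = 20 ⇒ 19

20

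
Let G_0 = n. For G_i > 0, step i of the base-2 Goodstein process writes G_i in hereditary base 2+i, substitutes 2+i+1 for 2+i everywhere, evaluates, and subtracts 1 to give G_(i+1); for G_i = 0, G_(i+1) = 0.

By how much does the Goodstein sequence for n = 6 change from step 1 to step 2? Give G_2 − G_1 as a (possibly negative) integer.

6 —HB2→ 2^2 + 2 —bump→ 3^3 + 3 = 30 —(−1)→ 29
29 —HB3→ 3^3 + 2 —bump→ 4^4 + 2 = 258 —(−1)→ 257

228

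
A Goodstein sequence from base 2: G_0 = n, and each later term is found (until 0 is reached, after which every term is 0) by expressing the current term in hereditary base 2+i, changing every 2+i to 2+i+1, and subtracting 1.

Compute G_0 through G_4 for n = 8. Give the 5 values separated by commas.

[0] 8 ≡ 2^(2 + 1) (base 2). Lift 3: 81. −1: 80.
[1] 80 ≡ 2·3^3 + 2·3^2 + 2·3 + 2 (base 3). Lift 4: 554. −1: 553.
[2] 553 ≡ 2·4^4 + 2·4^2 + 2·4 + 1 (base 4). Lift 5: 6311. −1: 6310.
[3] 6310 ≡ 2·5^5 + 2·5^2 + 2·5 (base 5). Lift 6: 93396. −1: 93395.

8, 80, 553, 6310, 93395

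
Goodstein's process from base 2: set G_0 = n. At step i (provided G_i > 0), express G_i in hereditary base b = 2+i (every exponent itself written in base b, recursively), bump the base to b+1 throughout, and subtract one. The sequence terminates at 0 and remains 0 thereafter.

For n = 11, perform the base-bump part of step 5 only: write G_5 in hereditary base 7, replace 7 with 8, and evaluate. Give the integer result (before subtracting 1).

134217728

i=0: 11 = 2^(2 + 1) + 2 + 1 (b=2); 2→3: 3^(3 + 1) + 3 + 1 = 85; 85−1 = 84
i=1: 84 = 3^(3 + 1) + 3 (b=3); 3→4: 4^(4 + 1) + 4 = 1028; 1028−1 = 1027
i=2: 1027 = 4^(4 + 1) + 3 (b=4); 4→5: 5^(5 + 1) + 3 = 15628; 15628−1 = 15627
i=3: 15627 = 5^(5 + 1) + 2 (b=5); 5→6: 6^(6 + 1) + 2 = 279938; 279938−1 = 279937
i=4: 279937 = 6^(6 + 1) + 1 (b=6); 6→7: 7^(7 + 1) + 1 = 5764802; 5764802−1 = 5764801
i=5: 5764801 = 7^(7 + 1) (b=7); 7→8: 8^(8 + 1) = 134217728; 134217728−1 = 134217727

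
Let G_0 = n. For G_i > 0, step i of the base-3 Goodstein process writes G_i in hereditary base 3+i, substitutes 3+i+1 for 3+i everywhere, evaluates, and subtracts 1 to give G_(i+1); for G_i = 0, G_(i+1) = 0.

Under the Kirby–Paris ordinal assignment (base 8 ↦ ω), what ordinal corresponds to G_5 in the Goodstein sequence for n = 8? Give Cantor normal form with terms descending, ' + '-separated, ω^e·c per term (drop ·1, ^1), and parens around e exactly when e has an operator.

ω + 3

G_0=8  [base 3] 2·3 + 2  →[3↦4]→  2·4 + 2 = 10  −1 ⇒ G_1=9
G_1=9  [base 4] 2·4 + 1  →[4↦5]→  2·5 + 1 = 11  −1 ⇒ G_2=10
G_2=10  [base 5] 2·5  →[5↦6]→  2·6 = 12  −1 ⇒ G_3=11
G_3=11  [base 6] 6 + 5  →[6↦7]→  7 + 5 = 12  −1 ⇒ G_4=11
G_4=11  [base 7] 7 + 4  →[7↦8]→  8 + 4 = 12  −1 ⇒ G_5=11
G_5=11  [base 8] 8 + 3  →[8↦9]→  9 + 3 = 12  −1 ⇒ G_6=11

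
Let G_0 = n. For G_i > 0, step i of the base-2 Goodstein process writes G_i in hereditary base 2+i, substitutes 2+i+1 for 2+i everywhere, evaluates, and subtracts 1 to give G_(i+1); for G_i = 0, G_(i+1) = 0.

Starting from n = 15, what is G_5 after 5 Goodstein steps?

6588344

G_0 = 15. HB_2(15) = 2^(2 + 1) + 2^2 + 2 + 1. Bump = 112. G_1 = 111.
G_1 = 111. HB_3(111) = 3^(3 + 1) + 3^3 + 3. Bump = 1284. G_2 = 1283.
G_2 = 1283. HB_4(1283) = 4^(4 + 1) + 4^4 + 3. Bump = 18753. G_3 = 18752.
G_3 = 18752. HB_5(18752) = 5^(5 + 1) + 5^5 + 2. Bump = 326594. G_4 = 326593.
G_4 = 326593. HB_6(326593) = 6^(6 + 1) + 6^6 + 1. Bump = 6588345. G_5 = 6588344.
G_5 = 6588344. HB_7(6588344) = 7^(7 + 1) + 7^7. Bump = 150994944. G_6 = 150994943.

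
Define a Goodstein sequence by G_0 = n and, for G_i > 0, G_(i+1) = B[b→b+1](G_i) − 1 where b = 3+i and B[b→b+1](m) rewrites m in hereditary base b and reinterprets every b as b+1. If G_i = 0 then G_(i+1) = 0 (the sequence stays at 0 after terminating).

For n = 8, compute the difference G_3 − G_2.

base 3: 8 = 2·3 + 2; at 4: 2·4 + 2 = 10; next = 9
base 4: 9 = 2·4 + 1; at 5: 2·5 + 1 = 11; next = 10
base 5: 10 = 2·5; at 6: 2·6 = 12; next = 11

1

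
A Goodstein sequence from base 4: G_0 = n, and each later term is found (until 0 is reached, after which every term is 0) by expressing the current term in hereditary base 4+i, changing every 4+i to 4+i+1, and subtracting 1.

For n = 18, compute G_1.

step 0: 18 = 4^2 + 2; sub 5 for 4: 5^2 + 2; = 27; G_1 = 27−1 = 26
step 1: 26 = 5^2 + 1; sub 6 for 5: 6^2 + 1; = 37; G_2 = 37−1 = 36

26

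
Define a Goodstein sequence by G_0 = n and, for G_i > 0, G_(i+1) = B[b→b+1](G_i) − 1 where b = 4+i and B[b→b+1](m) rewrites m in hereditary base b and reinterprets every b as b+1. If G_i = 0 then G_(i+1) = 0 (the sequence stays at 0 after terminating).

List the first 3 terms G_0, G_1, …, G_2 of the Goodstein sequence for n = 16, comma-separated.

16, 24, 27

G_0 = 16. HB_4(16) = 4^2. Bump = 25. G_1 = 24.
G_1 = 24. HB_5(24) = 4·5 + 4. Bump = 28. G_2 = 27.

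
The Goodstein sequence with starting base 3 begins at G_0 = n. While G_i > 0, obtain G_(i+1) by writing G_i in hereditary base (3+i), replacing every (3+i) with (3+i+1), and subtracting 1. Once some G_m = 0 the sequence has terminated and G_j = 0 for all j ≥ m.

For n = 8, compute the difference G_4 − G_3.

0

base 3: 8 = 2·3 + 2; at 4: 2·4 + 2 = 10; next = 9
base 4: 9 = 2·4 + 1; at 5: 2·5 + 1 = 11; next = 10
base 5: 10 = 2·5; at 6: 2·6 = 12; next = 11
base 6: 11 = 6 + 5; at 7: 7 + 5 = 12; next = 11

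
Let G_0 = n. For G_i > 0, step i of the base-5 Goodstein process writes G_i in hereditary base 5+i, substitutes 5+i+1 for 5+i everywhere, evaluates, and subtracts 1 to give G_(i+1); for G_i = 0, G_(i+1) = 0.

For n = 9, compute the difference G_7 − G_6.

-1

step 0: 9 = 5 + 4; sub 6 for 5: 6 + 4; = 10; G_1 = 10−1 = 9
step 1: 9 = 6 + 3; sub 7 for 6: 7 + 3; = 10; G_2 = 10−1 = 9
step 2: 9 = 7 + 2; sub 8 for 7: 8 + 2; = 10; G_3 = 10−1 = 9
step 3: 9 = 8 + 1; sub 9 for 8: 9 + 1; = 10; G_4 = 10−1 = 9
step 4: 9 = 9; sub 10 for 9: 10; = 10; G_5 = 10−1 = 9
step 5: 9 = 9; sub 11 for 10: 9; = 9; G_6 = 9−1 = 8
step 6: 8 = 8; sub 12 for 11: 8; = 8; G_7 = 8−1 = 7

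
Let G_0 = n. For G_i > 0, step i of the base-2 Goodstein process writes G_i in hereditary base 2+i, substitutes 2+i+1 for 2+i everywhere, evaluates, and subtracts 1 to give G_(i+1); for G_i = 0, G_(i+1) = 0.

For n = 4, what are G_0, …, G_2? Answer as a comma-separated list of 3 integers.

4, 26, 41

G_0 = 4. HB_2(4) = 2^2. Bump = 27. G_1 = 26.
G_1 = 26. HB_3(26) = 2·3^2 + 2·3 + 2. Bump = 42. G_2 = 41.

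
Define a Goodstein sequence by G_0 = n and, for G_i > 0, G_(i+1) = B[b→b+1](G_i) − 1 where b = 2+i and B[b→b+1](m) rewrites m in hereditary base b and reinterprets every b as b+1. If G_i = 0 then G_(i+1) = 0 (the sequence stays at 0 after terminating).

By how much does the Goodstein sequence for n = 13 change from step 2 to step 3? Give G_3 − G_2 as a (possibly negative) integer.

G_0=13  [base 2] 2^(2 + 1) + 2^2 + 1  →[2↦3]→  3^(3 + 1) + 3^3 + 1 = 109  −1 ⇒ G_1=108
G_1=108  [base 3] 3^(3 + 1) + 3^3  →[3↦4]→  4^(4 + 1) + 4^4 = 1280  −1 ⇒ G_2=1279
G_2=1279  [base 4] 4^(4 + 1) + 3·4^3 + 3·4^2 + 3·4 + 3  →[4↦5]→  5^(5 + 1) + 3·5^3 + 3·5^2 + 3·5 + 3 = 16093  −1 ⇒ G_3=16092

14813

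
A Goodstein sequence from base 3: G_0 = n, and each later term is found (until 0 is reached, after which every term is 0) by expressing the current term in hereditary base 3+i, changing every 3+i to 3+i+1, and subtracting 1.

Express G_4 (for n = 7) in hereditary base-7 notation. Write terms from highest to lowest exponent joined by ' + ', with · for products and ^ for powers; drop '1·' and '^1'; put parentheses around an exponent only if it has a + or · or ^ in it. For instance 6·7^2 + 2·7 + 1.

7 + 2

step 0: 7 = 2·3 + 1; sub 4 for 3: 2·4 + 1; = 9; G_1 = 9−1 = 8
step 1: 8 = 2·4; sub 5 for 4: 2·5; = 10; G_2 = 10−1 = 9
step 2: 9 = 5 + 4; sub 6 for 5: 6 + 4; = 10; G_3 = 10−1 = 9
step 3: 9 = 6 + 3; sub 7 for 6: 7 + 3; = 10; G_4 = 10−1 = 9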